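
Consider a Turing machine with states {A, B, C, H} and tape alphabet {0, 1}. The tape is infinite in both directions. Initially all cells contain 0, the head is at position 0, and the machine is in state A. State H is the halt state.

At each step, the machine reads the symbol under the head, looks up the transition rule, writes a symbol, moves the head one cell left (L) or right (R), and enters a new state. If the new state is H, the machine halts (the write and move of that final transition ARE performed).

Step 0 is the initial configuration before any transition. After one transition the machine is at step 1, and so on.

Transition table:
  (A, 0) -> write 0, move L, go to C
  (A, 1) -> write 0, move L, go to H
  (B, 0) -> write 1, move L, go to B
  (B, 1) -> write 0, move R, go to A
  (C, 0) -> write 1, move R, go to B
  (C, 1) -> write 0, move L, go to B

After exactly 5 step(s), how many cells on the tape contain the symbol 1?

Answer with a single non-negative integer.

Answer: 0

Derivation:
Step 1: in state A at pos 0, read 0 -> (A,0)->write 0,move L,goto C. Now: state=C, head=-1, tape[-2..1]=0000 (head:  ^)
Step 2: in state C at pos -1, read 0 -> (C,0)->write 1,move R,goto B. Now: state=B, head=0, tape[-2..1]=0100 (head:   ^)
Step 3: in state B at pos 0, read 0 -> (B,0)->write 1,move L,goto B. Now: state=B, head=-1, tape[-2..1]=0110 (head:  ^)
Step 4: in state B at pos -1, read 1 -> (B,1)->write 0,move R,goto A. Now: state=A, head=0, tape[-2..1]=0010 (head:   ^)
Step 5: in state A at pos 0, read 1 -> (A,1)->write 0,move L,goto H. Now: state=H, head=-1, tape[-2..1]=0000 (head:  ^)
No cell contains 1 after step 5 -> 0 cell(s)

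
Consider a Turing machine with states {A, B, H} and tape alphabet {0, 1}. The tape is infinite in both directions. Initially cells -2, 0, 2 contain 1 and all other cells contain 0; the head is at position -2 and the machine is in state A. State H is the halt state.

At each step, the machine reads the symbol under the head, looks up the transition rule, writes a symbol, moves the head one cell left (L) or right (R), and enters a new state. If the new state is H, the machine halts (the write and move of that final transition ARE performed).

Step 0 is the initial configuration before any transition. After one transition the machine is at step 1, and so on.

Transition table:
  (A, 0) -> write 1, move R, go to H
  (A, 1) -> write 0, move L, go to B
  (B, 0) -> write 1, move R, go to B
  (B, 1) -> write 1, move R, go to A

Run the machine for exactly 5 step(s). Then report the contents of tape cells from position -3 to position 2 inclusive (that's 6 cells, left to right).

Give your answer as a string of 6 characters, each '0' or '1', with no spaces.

Step 1: in state A at pos -2, read 1 -> (A,1)->write 0,move L,goto B. Now: state=B, head=-3, tape[-4..3]=00001010 (head:  ^)
Step 2: in state B at pos -3, read 0 -> (B,0)->write 1,move R,goto B. Now: state=B, head=-2, tape[-4..3]=01001010 (head:   ^)
Step 3: in state B at pos -2, read 0 -> (B,0)->write 1,move R,goto B. Now: state=B, head=-1, tape[-4..3]=01101010 (head:    ^)
Step 4: in state B at pos -1, read 0 -> (B,0)->write 1,move R,goto B. Now: state=B, head=0, tape[-4..3]=01111010 (head:     ^)
Step 5: in state B at pos 0, read 1 -> (B,1)->write 1,move R,goto A. Now: state=A, head=1, tape[-4..3]=01111010 (head:      ^)

Answer: 111101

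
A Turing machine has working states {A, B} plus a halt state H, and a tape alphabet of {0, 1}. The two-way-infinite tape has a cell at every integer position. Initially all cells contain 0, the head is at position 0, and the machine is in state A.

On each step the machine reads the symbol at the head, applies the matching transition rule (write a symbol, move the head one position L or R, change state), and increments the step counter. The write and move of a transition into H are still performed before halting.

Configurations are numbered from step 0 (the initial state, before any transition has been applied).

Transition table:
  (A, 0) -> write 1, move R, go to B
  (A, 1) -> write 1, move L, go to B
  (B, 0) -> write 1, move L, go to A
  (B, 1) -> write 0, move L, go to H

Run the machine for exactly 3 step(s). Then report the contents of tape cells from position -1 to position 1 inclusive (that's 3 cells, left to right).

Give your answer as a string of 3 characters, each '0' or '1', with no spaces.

Answer: 011

Derivation:
Step 1: in state A at pos 0, read 0 -> (A,0)->write 1,move R,goto B. Now: state=B, head=1, tape[-1..2]=0100 (head:   ^)
Step 2: in state B at pos 1, read 0 -> (B,0)->write 1,move L,goto A. Now: state=A, head=0, tape[-1..2]=0110 (head:  ^)
Step 3: in state A at pos 0, read 1 -> (A,1)->write 1,move L,goto B. Now: state=B, head=-1, tape[-2..2]=00110 (head:  ^)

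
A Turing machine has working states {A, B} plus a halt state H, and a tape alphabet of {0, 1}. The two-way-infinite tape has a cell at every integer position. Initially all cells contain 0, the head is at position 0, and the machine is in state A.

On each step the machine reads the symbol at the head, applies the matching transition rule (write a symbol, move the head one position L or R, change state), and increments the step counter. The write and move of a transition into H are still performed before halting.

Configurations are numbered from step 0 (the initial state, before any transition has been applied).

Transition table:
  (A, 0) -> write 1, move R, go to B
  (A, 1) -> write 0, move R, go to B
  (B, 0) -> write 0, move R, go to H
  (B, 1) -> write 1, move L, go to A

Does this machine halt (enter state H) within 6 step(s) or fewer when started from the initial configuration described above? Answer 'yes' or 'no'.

Answer: yes

Derivation:
Step 1: in state A at pos 0, read 0 -> (A,0)->write 1,move R,goto B. Now: state=B, head=1, tape[-1..2]=0100 (head:   ^)
Step 2: in state B at pos 1, read 0 -> (B,0)->write 0,move R,goto H. Now: state=H, head=2, tape[-1..3]=01000 (head:    ^)
State H reached at step 2; 2 <= 6 -> yes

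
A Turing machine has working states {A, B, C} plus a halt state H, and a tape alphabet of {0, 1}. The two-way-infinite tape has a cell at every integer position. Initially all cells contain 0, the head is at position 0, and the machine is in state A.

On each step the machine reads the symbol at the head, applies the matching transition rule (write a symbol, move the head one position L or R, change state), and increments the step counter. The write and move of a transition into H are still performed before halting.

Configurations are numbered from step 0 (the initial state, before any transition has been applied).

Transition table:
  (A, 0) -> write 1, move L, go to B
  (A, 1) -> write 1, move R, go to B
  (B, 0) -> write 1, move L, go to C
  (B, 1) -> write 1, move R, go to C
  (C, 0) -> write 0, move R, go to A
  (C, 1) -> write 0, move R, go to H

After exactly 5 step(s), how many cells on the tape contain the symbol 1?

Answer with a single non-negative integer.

Step 1: in state A at pos 0, read 0 -> (A,0)->write 1,move L,goto B. Now: state=B, head=-1, tape[-2..1]=0010 (head:  ^)
Step 2: in state B at pos -1, read 0 -> (B,0)->write 1,move L,goto C. Now: state=C, head=-2, tape[-3..1]=00110 (head:  ^)
Step 3: in state C at pos -2, read 0 -> (C,0)->write 0,move R,goto A. Now: state=A, head=-1, tape[-3..1]=00110 (head:   ^)
Step 4: in state A at pos -1, read 1 -> (A,1)->write 1,move R,goto B. Now: state=B, head=0, tape[-3..1]=00110 (head:    ^)
Step 5: in state B at pos 0, read 1 -> (B,1)->write 1,move R,goto C. Now: state=C, head=1, tape[-3..2]=001100 (head:     ^)
Cells containing 1 after step 5: {-1, 0} -> 2 cell(s)

Answer: 2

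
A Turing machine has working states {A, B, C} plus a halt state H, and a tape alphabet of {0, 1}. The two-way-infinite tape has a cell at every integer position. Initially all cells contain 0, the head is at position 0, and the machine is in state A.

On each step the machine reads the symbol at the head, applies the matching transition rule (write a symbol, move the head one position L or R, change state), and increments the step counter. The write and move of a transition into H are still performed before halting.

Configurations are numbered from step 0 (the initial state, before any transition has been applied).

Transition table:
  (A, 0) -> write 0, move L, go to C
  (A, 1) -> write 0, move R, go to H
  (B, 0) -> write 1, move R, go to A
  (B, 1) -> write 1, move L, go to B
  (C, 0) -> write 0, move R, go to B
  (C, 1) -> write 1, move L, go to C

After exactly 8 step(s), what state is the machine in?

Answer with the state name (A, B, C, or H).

Answer: A

Derivation:
Step 1: in state A at pos 0, read 0 -> (A,0)->write 0,move L,goto C. Now: state=C, head=-1, tape[-2..1]=0000 (head:  ^)
Step 2: in state C at pos -1, read 0 -> (C,0)->write 0,move R,goto B. Now: state=B, head=0, tape[-2..1]=0000 (head:   ^)
Step 3: in state B at pos 0, read 0 -> (B,0)->write 1,move R,goto A. Now: state=A, head=1, tape[-2..2]=00100 (head:    ^)
Step 4: in state A at pos 1, read 0 -> (A,0)->write 0,move L,goto C. Now: state=C, head=0, tape[-2..2]=00100 (head:   ^)
Step 5: in state C at pos 0, read 1 -> (C,1)->write 1,move L,goto C. Now: state=C, head=-1, tape[-2..2]=00100 (head:  ^)
Step 6: in state C at pos -1, read 0 -> (C,0)->write 0,move R,goto B. Now: state=B, head=0, tape[-2..2]=00100 (head:   ^)
Step 7: in state B at pos 0, read 1 -> (B,1)->write 1,move L,goto B. Now: state=B, head=-1, tape[-2..2]=00100 (head:  ^)
Step 8: in state B at pos -1, read 0 -> (B,0)->write 1,move R,goto A. Now: state=A, head=0, tape[-2..2]=01100 (head:   ^)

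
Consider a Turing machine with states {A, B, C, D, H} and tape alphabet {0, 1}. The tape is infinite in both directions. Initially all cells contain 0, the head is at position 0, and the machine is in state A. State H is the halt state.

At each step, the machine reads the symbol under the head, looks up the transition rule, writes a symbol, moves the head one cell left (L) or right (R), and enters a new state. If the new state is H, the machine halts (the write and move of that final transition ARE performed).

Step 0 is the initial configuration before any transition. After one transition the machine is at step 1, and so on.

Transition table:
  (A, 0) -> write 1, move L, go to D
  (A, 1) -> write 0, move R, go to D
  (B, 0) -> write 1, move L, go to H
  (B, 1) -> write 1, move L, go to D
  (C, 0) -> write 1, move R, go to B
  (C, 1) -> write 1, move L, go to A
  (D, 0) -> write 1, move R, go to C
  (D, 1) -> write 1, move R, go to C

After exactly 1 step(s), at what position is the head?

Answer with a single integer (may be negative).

Step 1: in state A at pos 0, read 0 -> (A,0)->write 1,move L,goto D. Now: state=D, head=-1, tape[-2..1]=0010 (head:  ^)

Answer: -1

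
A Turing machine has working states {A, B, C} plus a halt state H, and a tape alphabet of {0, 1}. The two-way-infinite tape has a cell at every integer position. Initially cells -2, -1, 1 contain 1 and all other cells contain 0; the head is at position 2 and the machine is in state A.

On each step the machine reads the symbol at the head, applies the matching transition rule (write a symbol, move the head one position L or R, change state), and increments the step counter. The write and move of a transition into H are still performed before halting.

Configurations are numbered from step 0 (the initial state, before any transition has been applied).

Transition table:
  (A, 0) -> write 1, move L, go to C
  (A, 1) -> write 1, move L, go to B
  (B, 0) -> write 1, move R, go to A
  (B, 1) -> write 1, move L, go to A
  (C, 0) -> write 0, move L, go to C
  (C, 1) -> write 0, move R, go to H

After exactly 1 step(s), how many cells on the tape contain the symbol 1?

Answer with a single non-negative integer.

Answer: 4

Derivation:
Step 1: in state A at pos 2, read 0 -> (A,0)->write 1,move L,goto C. Now: state=C, head=1, tape[-3..3]=0110110 (head:     ^)
Cells containing 1 after step 1: {-2, -1, 1, 2} -> 4 cell(s)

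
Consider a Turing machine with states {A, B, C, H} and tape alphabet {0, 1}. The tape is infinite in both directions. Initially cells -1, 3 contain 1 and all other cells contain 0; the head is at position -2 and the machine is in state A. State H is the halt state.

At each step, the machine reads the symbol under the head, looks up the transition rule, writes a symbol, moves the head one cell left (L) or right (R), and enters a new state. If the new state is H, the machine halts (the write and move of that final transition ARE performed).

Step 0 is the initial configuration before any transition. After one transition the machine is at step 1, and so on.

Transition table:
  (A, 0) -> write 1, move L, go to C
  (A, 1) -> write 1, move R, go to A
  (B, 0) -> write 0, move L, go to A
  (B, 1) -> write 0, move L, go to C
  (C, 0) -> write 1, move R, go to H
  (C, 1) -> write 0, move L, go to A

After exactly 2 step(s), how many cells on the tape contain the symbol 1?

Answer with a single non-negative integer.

Answer: 4

Derivation:
Step 1: in state A at pos -2, read 0 -> (A,0)->write 1,move L,goto C. Now: state=C, head=-3, tape[-4..4]=001100010 (head:  ^)
Step 2: in state C at pos -3, read 0 -> (C,0)->write 1,move R,goto H. Now: state=H, head=-2, tape[-4..4]=011100010 (head:   ^)
Cells containing 1 after step 2: {-3, -2, -1, 3} -> 4 cell(s)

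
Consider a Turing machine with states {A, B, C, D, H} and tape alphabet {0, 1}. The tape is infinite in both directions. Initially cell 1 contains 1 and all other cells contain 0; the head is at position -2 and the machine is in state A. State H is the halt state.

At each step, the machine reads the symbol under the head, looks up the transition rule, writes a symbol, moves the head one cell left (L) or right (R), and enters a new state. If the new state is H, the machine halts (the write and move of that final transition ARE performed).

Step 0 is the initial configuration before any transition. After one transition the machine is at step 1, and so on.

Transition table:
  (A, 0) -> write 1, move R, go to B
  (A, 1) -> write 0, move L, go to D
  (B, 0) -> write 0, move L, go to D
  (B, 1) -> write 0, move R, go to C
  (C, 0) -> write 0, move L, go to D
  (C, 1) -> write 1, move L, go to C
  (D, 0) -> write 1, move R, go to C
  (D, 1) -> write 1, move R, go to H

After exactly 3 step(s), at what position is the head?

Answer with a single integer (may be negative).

Answer: -1

Derivation:
Step 1: in state A at pos -2, read 0 -> (A,0)->write 1,move R,goto B. Now: state=B, head=-1, tape[-3..2]=010010 (head:   ^)
Step 2: in state B at pos -1, read 0 -> (B,0)->write 0,move L,goto D. Now: state=D, head=-2, tape[-3..2]=010010 (head:  ^)
Step 3: in state D at pos -2, read 1 -> (D,1)->write 1,move R,goto H. Now: state=H, head=-1, tape[-3..2]=010010 (head:   ^)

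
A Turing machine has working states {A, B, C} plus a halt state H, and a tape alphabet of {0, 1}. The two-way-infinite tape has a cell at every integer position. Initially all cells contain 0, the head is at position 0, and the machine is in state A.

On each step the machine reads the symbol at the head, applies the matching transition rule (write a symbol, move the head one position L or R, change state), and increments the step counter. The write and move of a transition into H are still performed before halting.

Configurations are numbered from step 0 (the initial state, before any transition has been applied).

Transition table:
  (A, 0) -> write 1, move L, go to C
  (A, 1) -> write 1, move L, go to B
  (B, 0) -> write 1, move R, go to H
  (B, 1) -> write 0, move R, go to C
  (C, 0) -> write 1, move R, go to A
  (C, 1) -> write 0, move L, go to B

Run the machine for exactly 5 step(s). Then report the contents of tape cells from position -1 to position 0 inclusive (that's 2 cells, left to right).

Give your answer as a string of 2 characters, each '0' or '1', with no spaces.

Step 1: in state A at pos 0, read 0 -> (A,0)->write 1,move L,goto C. Now: state=C, head=-1, tape[-2..1]=0010 (head:  ^)
Step 2: in state C at pos -1, read 0 -> (C,0)->write 1,move R,goto A. Now: state=A, head=0, tape[-2..1]=0110 (head:   ^)
Step 3: in state A at pos 0, read 1 -> (A,1)->write 1,move L,goto B. Now: state=B, head=-1, tape[-2..1]=0110 (head:  ^)
Step 4: in state B at pos -1, read 1 -> (B,1)->write 0,move R,goto C. Now: state=C, head=0, tape[-2..1]=0010 (head:   ^)
Step 5: in state C at pos 0, read 1 -> (C,1)->write 0,move L,goto B. Now: state=B, head=-1, tape[-2..1]=0000 (head:  ^)

Answer: 00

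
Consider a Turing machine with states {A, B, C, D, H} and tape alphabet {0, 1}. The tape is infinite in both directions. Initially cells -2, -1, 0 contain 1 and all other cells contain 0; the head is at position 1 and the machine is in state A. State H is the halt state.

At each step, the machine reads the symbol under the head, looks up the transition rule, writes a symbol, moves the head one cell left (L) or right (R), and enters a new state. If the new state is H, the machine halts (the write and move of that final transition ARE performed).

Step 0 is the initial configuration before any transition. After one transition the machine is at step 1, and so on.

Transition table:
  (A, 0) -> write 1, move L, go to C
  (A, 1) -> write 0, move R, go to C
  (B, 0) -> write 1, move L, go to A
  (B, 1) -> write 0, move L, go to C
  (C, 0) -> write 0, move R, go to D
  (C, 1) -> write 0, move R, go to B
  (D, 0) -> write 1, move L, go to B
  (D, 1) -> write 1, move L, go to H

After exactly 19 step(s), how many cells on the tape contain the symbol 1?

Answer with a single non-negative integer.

Step 1: in state A at pos 1, read 0 -> (A,0)->write 1,move L,goto C. Now: state=C, head=0, tape[-3..2]=011110 (head:    ^)
Step 2: in state C at pos 0, read 1 -> (C,1)->write 0,move R,goto B. Now: state=B, head=1, tape[-3..2]=011010 (head:     ^)
Step 3: in state B at pos 1, read 1 -> (B,1)->write 0,move L,goto C. Now: state=C, head=0, tape[-3..2]=011000 (head:    ^)
Step 4: in state C at pos 0, read 0 -> (C,0)->write 0,move R,goto D. Now: state=D, head=1, tape[-3..2]=011000 (head:     ^)
Step 5: in state D at pos 1, read 0 -> (D,0)->write 1,move L,goto B. Now: state=B, head=0, tape[-3..2]=011010 (head:    ^)
Step 6: in state B at pos 0, read 0 -> (B,0)->write 1,move L,goto A. Now: state=A, head=-1, tape[-3..2]=011110 (head:   ^)
Step 7: in state A at pos -1, read 1 -> (A,1)->write 0,move R,goto C. Now: state=C, head=0, tape[-3..2]=010110 (head:    ^)
Step 8: in state C at pos 0, read 1 -> (C,1)->write 0,move R,goto B. Now: state=B, head=1, tape[-3..2]=010010 (head:     ^)
Step 9: in state B at pos 1, read 1 -> (B,1)->write 0,move L,goto C. Now: state=C, head=0, tape[-3..2]=010000 (head:    ^)
Step 10: in state C at pos 0, read 0 -> (C,0)->write 0,move R,goto D. Now: state=D, head=1, tape[-3..2]=010000 (head:     ^)
Step 11: in state D at pos 1, read 0 -> (D,0)->write 1,move L,goto B. Now: state=B, head=0, tape[-3..2]=010010 (head:    ^)
Step 12: in state B at pos 0, read 0 -> (B,0)->write 1,move L,goto A. Now: state=A, head=-1, tape[-3..2]=010110 (head:   ^)
Step 13: in state A at pos -1, read 0 -> (A,0)->write 1,move L,goto C. Now: state=C, head=-2, tape[-3..2]=011110 (head:  ^)
Step 14: in state C at pos -2, read 1 -> (C,1)->write 0,move R,goto B. Now: state=B, head=-1, tape[-3..2]=001110 (head:   ^)
Step 15: in state B at pos -1, read 1 -> (B,1)->write 0,move L,goto C. Now: state=C, head=-2, tape[-3..2]=000110 (head:  ^)
Step 16: in state C at pos -2, read 0 -> (C,0)->write 0,move R,goto D. Now: state=D, head=-1, tape[-3..2]=000110 (head:   ^)
Step 17: in state D at pos -1, read 0 -> (D,0)->write 1,move L,goto B. Now: state=B, head=-2, tape[-3..2]=001110 (head:  ^)
Step 18: in state B at pos -2, read 0 -> (B,0)->write 1,move L,goto A. Now: state=A, head=-3, tape[-4..2]=0011110 (head:  ^)
Step 19: in state A at pos -3, read 0 -> (A,0)->write 1,move L,goto C. Now: state=C, head=-4, tape[-5..2]=00111110 (head:  ^)
Cells containing 1 after step 19: {-3, -2, -1, 0, 1} -> 5 cell(s)

Answer: 5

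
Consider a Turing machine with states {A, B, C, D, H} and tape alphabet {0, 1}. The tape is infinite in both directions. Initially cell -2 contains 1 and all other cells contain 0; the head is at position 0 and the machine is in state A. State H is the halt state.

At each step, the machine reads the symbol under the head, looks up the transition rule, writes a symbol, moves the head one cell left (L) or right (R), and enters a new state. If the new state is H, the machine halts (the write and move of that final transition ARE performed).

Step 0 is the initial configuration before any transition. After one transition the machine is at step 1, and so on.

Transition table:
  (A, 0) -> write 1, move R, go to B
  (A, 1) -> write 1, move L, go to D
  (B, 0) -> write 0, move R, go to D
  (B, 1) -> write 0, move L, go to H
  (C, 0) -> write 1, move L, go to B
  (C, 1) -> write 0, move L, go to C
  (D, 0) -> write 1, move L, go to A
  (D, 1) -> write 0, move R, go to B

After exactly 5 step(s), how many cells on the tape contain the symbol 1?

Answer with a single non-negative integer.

Answer: 3

Derivation:
Step 1: in state A at pos 0, read 0 -> (A,0)->write 1,move R,goto B. Now: state=B, head=1, tape[-3..2]=010100 (head:     ^)
Step 2: in state B at pos 1, read 0 -> (B,0)->write 0,move R,goto D. Now: state=D, head=2, tape[-3..3]=0101000 (head:      ^)
Step 3: in state D at pos 2, read 0 -> (D,0)->write 1,move L,goto A. Now: state=A, head=1, tape[-3..3]=0101010 (head:     ^)
Step 4: in state A at pos 1, read 0 -> (A,0)->write 1,move R,goto B. Now: state=B, head=2, tape[-3..3]=0101110 (head:      ^)
Step 5: in state B at pos 2, read 1 -> (B,1)->write 0,move L,goto H. Now: state=H, head=1, tape[-3..3]=0101100 (head:     ^)
Cells containing 1 after step 5: {-2, 0, 1} -> 3 cell(s)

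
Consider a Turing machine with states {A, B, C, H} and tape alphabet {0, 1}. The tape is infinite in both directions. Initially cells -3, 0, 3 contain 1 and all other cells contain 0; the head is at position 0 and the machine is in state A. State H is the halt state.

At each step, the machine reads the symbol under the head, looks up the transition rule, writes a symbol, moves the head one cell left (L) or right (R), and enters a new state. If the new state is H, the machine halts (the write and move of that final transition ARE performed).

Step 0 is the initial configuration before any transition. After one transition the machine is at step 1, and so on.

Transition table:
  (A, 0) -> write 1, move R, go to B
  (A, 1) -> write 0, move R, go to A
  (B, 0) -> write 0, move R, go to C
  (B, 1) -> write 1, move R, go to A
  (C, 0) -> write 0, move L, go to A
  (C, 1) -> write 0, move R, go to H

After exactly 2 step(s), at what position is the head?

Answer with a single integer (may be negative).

Step 1: in state A at pos 0, read 1 -> (A,1)->write 0,move R,goto A. Now: state=A, head=1, tape[-4..4]=010000010 (head:      ^)
Step 2: in state A at pos 1, read 0 -> (A,0)->write 1,move R,goto B. Now: state=B, head=2, tape[-4..4]=010001010 (head:       ^)

Answer: 2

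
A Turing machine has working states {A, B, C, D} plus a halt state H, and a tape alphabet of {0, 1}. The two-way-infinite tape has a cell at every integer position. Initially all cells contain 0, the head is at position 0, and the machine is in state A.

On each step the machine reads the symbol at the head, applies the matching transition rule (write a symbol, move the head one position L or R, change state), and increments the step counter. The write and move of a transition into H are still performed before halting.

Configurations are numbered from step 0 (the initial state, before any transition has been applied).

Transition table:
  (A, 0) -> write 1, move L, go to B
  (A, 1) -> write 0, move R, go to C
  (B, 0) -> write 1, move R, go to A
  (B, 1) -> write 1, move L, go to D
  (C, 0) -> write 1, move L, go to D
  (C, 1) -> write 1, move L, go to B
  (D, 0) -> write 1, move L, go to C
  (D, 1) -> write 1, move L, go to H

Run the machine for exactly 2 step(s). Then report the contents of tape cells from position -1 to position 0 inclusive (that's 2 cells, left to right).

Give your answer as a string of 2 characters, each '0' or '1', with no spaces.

Step 1: in state A at pos 0, read 0 -> (A,0)->write 1,move L,goto B. Now: state=B, head=-1, tape[-2..1]=0010 (head:  ^)
Step 2: in state B at pos -1, read 0 -> (B,0)->write 1,move R,goto A. Now: state=A, head=0, tape[-2..1]=0110 (head:   ^)

Answer: 11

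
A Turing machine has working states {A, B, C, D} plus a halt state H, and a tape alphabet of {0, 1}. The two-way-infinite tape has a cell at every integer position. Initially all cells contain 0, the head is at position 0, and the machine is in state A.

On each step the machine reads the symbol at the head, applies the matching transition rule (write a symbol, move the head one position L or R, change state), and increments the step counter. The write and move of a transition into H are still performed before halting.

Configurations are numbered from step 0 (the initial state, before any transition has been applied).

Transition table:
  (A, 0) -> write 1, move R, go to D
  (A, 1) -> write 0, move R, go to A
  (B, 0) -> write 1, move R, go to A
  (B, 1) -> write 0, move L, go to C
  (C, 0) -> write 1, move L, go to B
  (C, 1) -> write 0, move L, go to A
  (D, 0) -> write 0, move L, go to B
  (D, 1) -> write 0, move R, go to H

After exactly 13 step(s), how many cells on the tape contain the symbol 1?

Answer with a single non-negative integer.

Step 1: in state A at pos 0, read 0 -> (A,0)->write 1,move R,goto D. Now: state=D, head=1, tape[-1..2]=0100 (head:   ^)
Step 2: in state D at pos 1, read 0 -> (D,0)->write 0,move L,goto B. Now: state=B, head=0, tape[-1..2]=0100 (head:  ^)
Step 3: in state B at pos 0, read 1 -> (B,1)->write 0,move L,goto C. Now: state=C, head=-1, tape[-2..2]=00000 (head:  ^)
Step 4: in state C at pos -1, read 0 -> (C,0)->write 1,move L,goto B. Now: state=B, head=-2, tape[-3..2]=001000 (head:  ^)
Step 5: in state B at pos -2, read 0 -> (B,0)->write 1,move R,goto A. Now: state=A, head=-1, tape[-3..2]=011000 (head:   ^)
Step 6: in state A at pos -1, read 1 -> (A,1)->write 0,move R,goto A. Now: state=A, head=0, tape[-3..2]=010000 (head:    ^)
Step 7: in state A at pos 0, read 0 -> (A,0)->write 1,move R,goto D. Now: state=D, head=1, tape[-3..2]=010100 (head:     ^)
Step 8: in state D at pos 1, read 0 -> (D,0)->write 0,move L,goto B. Now: state=B, head=0, tape[-3..2]=010100 (head:    ^)
Step 9: in state B at pos 0, read 1 -> (B,1)->write 0,move L,goto C. Now: state=C, head=-1, tape[-3..2]=010000 (head:   ^)
Step 10: in state C at pos -1, read 0 -> (C,0)->write 1,move L,goto B. Now: state=B, head=-2, tape[-3..2]=011000 (head:  ^)
Step 11: in state B at pos -2, read 1 -> (B,1)->write 0,move L,goto C. Now: state=C, head=-3, tape[-4..2]=0001000 (head:  ^)
Step 12: in state C at pos -3, read 0 -> (C,0)->write 1,move L,goto B. Now: state=B, head=-4, tape[-5..2]=00101000 (head:  ^)
Step 13: in state B at pos -4, read 0 -> (B,0)->write 1,move R,goto A. Now: state=A, head=-3, tape[-5..2]=01101000 (head:   ^)
Cells containing 1 after step 13: {-4, -3, -1} -> 3 cell(s)

Answer: 3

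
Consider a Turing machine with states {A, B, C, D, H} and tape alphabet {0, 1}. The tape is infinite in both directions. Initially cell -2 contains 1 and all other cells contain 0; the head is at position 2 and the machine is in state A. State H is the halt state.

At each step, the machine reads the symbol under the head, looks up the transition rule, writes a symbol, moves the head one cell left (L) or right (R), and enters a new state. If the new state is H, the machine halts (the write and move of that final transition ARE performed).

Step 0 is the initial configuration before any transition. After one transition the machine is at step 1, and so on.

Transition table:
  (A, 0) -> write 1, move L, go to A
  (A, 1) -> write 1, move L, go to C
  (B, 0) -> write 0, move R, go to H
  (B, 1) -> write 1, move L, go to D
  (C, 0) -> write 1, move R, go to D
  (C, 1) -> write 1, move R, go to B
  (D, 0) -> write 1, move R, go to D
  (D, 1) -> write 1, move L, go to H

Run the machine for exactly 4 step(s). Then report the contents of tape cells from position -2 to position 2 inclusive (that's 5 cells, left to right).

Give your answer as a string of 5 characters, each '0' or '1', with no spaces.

Step 1: in state A at pos 2, read 0 -> (A,0)->write 1,move L,goto A. Now: state=A, head=1, tape[-3..3]=0100010 (head:     ^)
Step 2: in state A at pos 1, read 0 -> (A,0)->write 1,move L,goto A. Now: state=A, head=0, tape[-3..3]=0100110 (head:    ^)
Step 3: in state A at pos 0, read 0 -> (A,0)->write 1,move L,goto A. Now: state=A, head=-1, tape[-3..3]=0101110 (head:   ^)
Step 4: in state A at pos -1, read 0 -> (A,0)->write 1,move L,goto A. Now: state=A, head=-2, tape[-3..3]=0111110 (head:  ^)

Answer: 11111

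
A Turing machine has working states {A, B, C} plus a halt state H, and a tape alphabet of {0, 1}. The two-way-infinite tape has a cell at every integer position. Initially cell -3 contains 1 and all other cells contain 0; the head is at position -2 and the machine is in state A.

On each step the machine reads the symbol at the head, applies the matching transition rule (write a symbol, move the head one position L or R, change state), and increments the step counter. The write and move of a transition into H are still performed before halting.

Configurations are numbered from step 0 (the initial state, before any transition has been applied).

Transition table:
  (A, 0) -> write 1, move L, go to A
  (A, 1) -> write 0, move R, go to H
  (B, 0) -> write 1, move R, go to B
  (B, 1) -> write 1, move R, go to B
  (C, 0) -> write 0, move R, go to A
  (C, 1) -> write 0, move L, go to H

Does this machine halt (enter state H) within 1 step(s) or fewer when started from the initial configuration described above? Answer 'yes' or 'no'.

Step 1: in state A at pos -2, read 0 -> (A,0)->write 1,move L,goto A. Now: state=A, head=-3, tape[-4..-1]=0110 (head:  ^)
After 1 step(s): state = A (not H) -> not halted within 1 -> no

Answer: no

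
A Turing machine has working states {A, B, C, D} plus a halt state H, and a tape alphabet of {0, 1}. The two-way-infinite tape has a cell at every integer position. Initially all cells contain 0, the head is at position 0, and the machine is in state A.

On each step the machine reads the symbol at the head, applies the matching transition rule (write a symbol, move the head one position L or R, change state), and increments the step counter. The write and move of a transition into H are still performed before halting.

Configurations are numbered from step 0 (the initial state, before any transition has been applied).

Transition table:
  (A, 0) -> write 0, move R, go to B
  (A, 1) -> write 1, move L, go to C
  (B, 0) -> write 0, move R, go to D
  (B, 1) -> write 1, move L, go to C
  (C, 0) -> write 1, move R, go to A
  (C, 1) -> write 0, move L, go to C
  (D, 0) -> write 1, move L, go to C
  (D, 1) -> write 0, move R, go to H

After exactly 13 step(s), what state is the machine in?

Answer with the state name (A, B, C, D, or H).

Step 1: in state A at pos 0, read 0 -> (A,0)->write 0,move R,goto B. Now: state=B, head=1, tape[-1..2]=0000 (head:   ^)
Step 2: in state B at pos 1, read 0 -> (B,0)->write 0,move R,goto D. Now: state=D, head=2, tape[-1..3]=00000 (head:    ^)
Step 3: in state D at pos 2, read 0 -> (D,0)->write 1,move L,goto C. Now: state=C, head=1, tape[-1..3]=00010 (head:   ^)
Step 4: in state C at pos 1, read 0 -> (C,0)->write 1,move R,goto A. Now: state=A, head=2, tape[-1..3]=00110 (head:    ^)
Step 5: in state A at pos 2, read 1 -> (A,1)->write 1,move L,goto C. Now: state=C, head=1, tape[-1..3]=00110 (head:   ^)
Step 6: in state C at pos 1, read 1 -> (C,1)->write 0,move L,goto C. Now: state=C, head=0, tape[-1..3]=00010 (head:  ^)
Step 7: in state C at pos 0, read 0 -> (C,0)->write 1,move R,goto A. Now: state=A, head=1, tape[-1..3]=01010 (head:   ^)
Step 8: in state A at pos 1, read 0 -> (A,0)->write 0,move R,goto B. Now: state=B, head=2, tape[-1..3]=01010 (head:    ^)
Step 9: in state B at pos 2, read 1 -> (B,1)->write 1,move L,goto C. Now: state=C, head=1, tape[-1..3]=01010 (head:   ^)
Step 10: in state C at pos 1, read 0 -> (C,0)->write 1,move R,goto A. Now: state=A, head=2, tape[-1..3]=01110 (head:    ^)
Step 11: in state A at pos 2, read 1 -> (A,1)->write 1,move L,goto C. Now: state=C, head=1, tape[-1..3]=01110 (head:   ^)
Step 12: in state C at pos 1, read 1 -> (C,1)->write 0,move L,goto C. Now: state=C, head=0, tape[-1..3]=01010 (head:  ^)
Step 13: in state C at pos 0, read 1 -> (C,1)->write 0,move L,goto C. Now: state=C, head=-1, tape[-2..3]=000010 (head:  ^)

Answer: C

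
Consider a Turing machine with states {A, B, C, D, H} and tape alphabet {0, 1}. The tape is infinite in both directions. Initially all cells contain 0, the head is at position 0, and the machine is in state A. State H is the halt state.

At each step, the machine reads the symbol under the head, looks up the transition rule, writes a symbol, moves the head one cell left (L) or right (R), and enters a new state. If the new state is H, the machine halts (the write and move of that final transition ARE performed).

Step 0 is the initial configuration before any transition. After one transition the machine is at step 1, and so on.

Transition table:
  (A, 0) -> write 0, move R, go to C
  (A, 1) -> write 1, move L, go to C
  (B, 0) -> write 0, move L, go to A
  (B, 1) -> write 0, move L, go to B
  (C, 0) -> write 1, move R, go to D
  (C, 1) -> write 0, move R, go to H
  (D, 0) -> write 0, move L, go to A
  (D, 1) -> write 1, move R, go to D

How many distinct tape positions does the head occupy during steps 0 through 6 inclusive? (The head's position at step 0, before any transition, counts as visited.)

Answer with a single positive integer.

Step 1: in state A at pos 0, read 0 -> (A,0)->write 0,move R,goto C. Now: state=C, head=1, tape[-1..2]=0000 (head:   ^)
Step 2: in state C at pos 1, read 0 -> (C,0)->write 1,move R,goto D. Now: state=D, head=2, tape[-1..3]=00100 (head:    ^)
Step 3: in state D at pos 2, read 0 -> (D,0)->write 0,move L,goto A. Now: state=A, head=1, tape[-1..3]=00100 (head:   ^)
Step 4: in state A at pos 1, read 1 -> (A,1)->write 1,move L,goto C. Now: state=C, head=0, tape[-1..3]=00100 (head:  ^)
Step 5: in state C at pos 0, read 0 -> (C,0)->write 1,move R,goto D. Now: state=D, head=1, tape[-1..3]=01100 (head:   ^)
Step 6: in state D at pos 1, read 1 -> (D,1)->write 1,move R,goto D. Now: state=D, head=2, tape[-1..3]=01100 (head:    ^)
Head positions at steps 0..6: starting at 0, distinct positions visited = {0, 1, 2} -> 3 position(s)

Answer: 3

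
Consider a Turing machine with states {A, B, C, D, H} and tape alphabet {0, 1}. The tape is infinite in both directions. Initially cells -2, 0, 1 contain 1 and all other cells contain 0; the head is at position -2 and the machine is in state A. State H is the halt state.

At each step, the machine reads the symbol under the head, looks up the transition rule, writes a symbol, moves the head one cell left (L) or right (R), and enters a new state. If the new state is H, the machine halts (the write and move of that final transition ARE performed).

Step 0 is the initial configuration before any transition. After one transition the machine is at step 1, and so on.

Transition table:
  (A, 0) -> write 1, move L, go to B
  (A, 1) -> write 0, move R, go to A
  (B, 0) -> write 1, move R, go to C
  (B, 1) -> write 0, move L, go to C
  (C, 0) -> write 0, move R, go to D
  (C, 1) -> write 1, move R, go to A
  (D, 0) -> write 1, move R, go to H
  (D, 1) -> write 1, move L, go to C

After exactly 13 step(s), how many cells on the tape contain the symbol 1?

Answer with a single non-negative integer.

Answer: 5

Derivation:
Step 1: in state A at pos -2, read 1 -> (A,1)->write 0,move R,goto A. Now: state=A, head=-1, tape[-3..2]=000110 (head:   ^)
Step 2: in state A at pos -1, read 0 -> (A,0)->write 1,move L,goto B. Now: state=B, head=-2, tape[-3..2]=001110 (head:  ^)
Step 3: in state B at pos -2, read 0 -> (B,0)->write 1,move R,goto C. Now: state=C, head=-1, tape[-3..2]=011110 (head:   ^)
Step 4: in state C at pos -1, read 1 -> (C,1)->write 1,move R,goto A. Now: state=A, head=0, tape[-3..2]=011110 (head:    ^)
Step 5: in state A at pos 0, read 1 -> (A,1)->write 0,move R,goto A. Now: state=A, head=1, tape[-3..2]=011010 (head:     ^)
Step 6: in state A at pos 1, read 1 -> (A,1)->write 0,move R,goto A. Now: state=A, head=2, tape[-3..3]=0110000 (head:      ^)
Step 7: in state A at pos 2, read 0 -> (A,0)->write 1,move L,goto B. Now: state=B, head=1, tape[-3..3]=0110010 (head:     ^)
Step 8: in state B at pos 1, read 0 -> (B,0)->write 1,move R,goto C. Now: state=C, head=2, tape[-3..3]=0110110 (head:      ^)
Step 9: in state C at pos 2, read 1 -> (C,1)->write 1,move R,goto A. Now: state=A, head=3, tape[-3..4]=01101100 (head:       ^)
Step 10: in state A at pos 3, read 0 -> (A,0)->write 1,move L,goto B. Now: state=B, head=2, tape[-3..4]=01101110 (head:      ^)
Step 11: in state B at pos 2, read 1 -> (B,1)->write 0,move L,goto C. Now: state=C, head=1, tape[-3..4]=01101010 (head:     ^)
Step 12: in state C at pos 1, read 1 -> (C,1)->write 1,move R,goto A. Now: state=A, head=2, tape[-3..4]=01101010 (head:      ^)
Step 13: in state A at pos 2, read 0 -> (A,0)->write 1,move L,goto B. Now: state=B, head=1, tape[-3..4]=01101110 (head:     ^)
Cells containing 1 after step 13: {-2, -1, 1, 2, 3} -> 5 cell(s)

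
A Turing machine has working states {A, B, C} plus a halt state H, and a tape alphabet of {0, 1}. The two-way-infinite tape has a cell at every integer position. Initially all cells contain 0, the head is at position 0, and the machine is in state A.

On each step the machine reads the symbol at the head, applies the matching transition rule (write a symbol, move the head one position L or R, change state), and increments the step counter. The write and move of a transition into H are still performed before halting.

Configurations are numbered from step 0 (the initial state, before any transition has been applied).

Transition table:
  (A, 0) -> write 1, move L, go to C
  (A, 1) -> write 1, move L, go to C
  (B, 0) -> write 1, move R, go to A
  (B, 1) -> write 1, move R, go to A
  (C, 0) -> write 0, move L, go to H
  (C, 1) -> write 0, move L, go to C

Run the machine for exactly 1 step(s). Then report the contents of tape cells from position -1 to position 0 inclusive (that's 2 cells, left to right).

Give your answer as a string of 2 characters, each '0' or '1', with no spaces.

Answer: 01

Derivation:
Step 1: in state A at pos 0, read 0 -> (A,0)->write 1,move L,goto C. Now: state=C, head=-1, tape[-2..1]=0010 (head:  ^)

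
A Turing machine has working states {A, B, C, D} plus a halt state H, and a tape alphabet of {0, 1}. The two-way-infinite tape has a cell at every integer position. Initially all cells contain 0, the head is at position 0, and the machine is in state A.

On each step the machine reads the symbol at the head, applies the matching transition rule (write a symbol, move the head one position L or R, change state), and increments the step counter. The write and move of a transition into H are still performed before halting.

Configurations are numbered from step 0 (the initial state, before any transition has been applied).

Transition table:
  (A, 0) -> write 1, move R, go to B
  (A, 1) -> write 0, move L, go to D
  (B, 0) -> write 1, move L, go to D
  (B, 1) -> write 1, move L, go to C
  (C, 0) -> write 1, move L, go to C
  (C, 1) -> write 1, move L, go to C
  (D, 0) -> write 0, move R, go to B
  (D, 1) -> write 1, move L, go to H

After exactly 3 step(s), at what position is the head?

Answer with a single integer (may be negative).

Answer: -1

Derivation:
Step 1: in state A at pos 0, read 0 -> (A,0)->write 1,move R,goto B. Now: state=B, head=1, tape[-1..2]=0100 (head:   ^)
Step 2: in state B at pos 1, read 0 -> (B,0)->write 1,move L,goto D. Now: state=D, head=0, tape[-1..2]=0110 (head:  ^)
Step 3: in state D at pos 0, read 1 -> (D,1)->write 1,move L,goto H. Now: state=H, head=-1, tape[-2..2]=00110 (head:  ^)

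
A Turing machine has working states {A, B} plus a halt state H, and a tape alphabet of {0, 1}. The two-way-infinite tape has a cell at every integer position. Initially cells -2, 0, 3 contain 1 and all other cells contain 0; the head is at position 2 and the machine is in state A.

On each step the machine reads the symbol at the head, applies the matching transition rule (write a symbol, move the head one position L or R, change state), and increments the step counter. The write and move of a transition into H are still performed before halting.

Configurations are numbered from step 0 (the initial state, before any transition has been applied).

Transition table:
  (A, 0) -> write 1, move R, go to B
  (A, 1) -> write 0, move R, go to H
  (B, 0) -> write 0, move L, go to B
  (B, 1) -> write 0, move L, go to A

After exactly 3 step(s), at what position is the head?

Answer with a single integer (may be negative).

Answer: 3

Derivation:
Step 1: in state A at pos 2, read 0 -> (A,0)->write 1,move R,goto B. Now: state=B, head=3, tape[-3..4]=01010110 (head:       ^)
Step 2: in state B at pos 3, read 1 -> (B,1)->write 0,move L,goto A. Now: state=A, head=2, tape[-3..4]=01010100 (head:      ^)
Step 3: in state A at pos 2, read 1 -> (A,1)->write 0,move R,goto H. Now: state=H, head=3, tape[-3..4]=01010000 (head:       ^)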